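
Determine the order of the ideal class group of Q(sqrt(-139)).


K = Q(sqrt(-139)). d mod 4 = 1, so D = disc(K) = d = -139
h(K) equals the number of primitive reduced positive-definite forms (a, b, c) = a*x^2 + b*x*y + c*y^2 with b^2 - 4ac = D,
where reduced means |b| <= a <= c, with b >= 0 whenever |b| = a or a = c, and primitive means gcd(a, b, c) = 1.
Reduced forces 3a^2 <= |D| = 139, so 1 <= a <= 6; b must have the parity of D, and c = (b^2 - D)/(4a) must be an integer >= a.
Enumerate a = 1..6, b in [-a, a]:
  a=1: (1, 1, 35)  [1]
  a=2..4: none
  a=5: (5, -1, 7), (5, 1, 7)  [2]
  a=6: none
Total reduced forms: 1 + 2 = 3
h = 3

3


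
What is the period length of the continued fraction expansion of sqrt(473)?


Run the CF algorithm for sqrt(473).
a_0 = floor(sqrt(473)) = 21; set m_0=0, q_0=1.
Recurrence: m' = q*a - m,  q' = (d - m'^2)/q,  a' = floor((a_0 + m')/q').
  step 1: m=21, q=32, a=1
  step 2: m=11, q=11, a=2
  step 3: m=11, q=32, a=1
  step 4: m=21, q=1, a=42
a_4 = 2*a_0 = 42, so the period closes here.
sqrt(473) = [21; 1, 2, 1, 42]
Period length = 4

4


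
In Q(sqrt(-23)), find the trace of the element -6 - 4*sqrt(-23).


Tr(a + b*sqrt(d)) = (a + b*sqrt(d)) + (a - b*sqrt(d)) = 2a
= 2 * (-6)
= -12

-12


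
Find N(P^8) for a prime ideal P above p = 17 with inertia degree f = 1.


N(P^a) = p^(a*f)
= 17^(8*1)
= 17^8
= 6975757441

6975757441


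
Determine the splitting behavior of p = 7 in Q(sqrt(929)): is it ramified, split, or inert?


K = Q(sqrt(929)). Since d mod 4 = 1, disc(K) = 929.
Check p | disc: 929 mod 7 = 5.
p does not divide disc. Compute Legendre symbol (d/p):
5^((7-1)/2) mod 7 = -1
(d/p) = -1, so p is inert: (p) stays prime with e=1, f=2, g=1.
Therefore p is inert.

inert


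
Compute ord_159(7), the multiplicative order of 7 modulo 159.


We want ord_159(7), the smallest k >= 1 with 7^k = 1 mod 159.
n = 159 = 3 * 53, phi(159) = 104; the order divides phi(n).
Divisors of 104: 1, 2, 4, 8, 13, 26, 52, 104
Repeated squaring mod 159: 7^1 = 7, 7^2 = 49, 7^4 = 16, 7^8 = 97, 7^16 = 28, 7^32 = 148, 7^64 = 121
Test divisors in increasing order:
  k=1: 7^1 = 7 mod 159
  k=2: 7^2 = 49 mod 159
  k=4: 7^4 = 16 mod 159
  k=8: 7^8 = 97 mod 159
  k=13: 7^13 = 97 * 16 * 7 = 52 mod 159
  k=26: 7^26 = 28 * 97 * 49 = 1 mod 159  <- first divisor giving 1
Order = 26

26


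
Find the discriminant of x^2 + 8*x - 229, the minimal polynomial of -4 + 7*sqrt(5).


The element -4 + 7*sqrt(5) has minimal polynomial:
x^2 + 8*x - 229
Discriminant = (8)^2 - 4*(-229)
= 64 + 916
= 980

980


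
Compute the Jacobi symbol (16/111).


Compute (16/111) via quadratic reciprocity:
  pull out 2: (2/111) = +1  (since 111 mod 8 = 7)
  pull out 2: (2/111) = +1  (since 111 mod 8 = 7)
  pull out 2: (2/111) = +1  (since 111 mod 8 = 7)
  pull out 2: (2/111) = +1  (since 111 mod 8 = 7)
  (1/111) = 1
Product of signs = 1

1


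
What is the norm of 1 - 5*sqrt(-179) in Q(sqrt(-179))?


N(a + b*sqrt(d)) = a^2 - d*b^2
= (1)^2 - (-179)*(-5)^2
= 1 + 4475
= 4476

4476


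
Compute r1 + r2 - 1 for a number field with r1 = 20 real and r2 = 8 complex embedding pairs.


By Dirichlet's unit theorem:
rank = r1 + r2 - 1
= 20 + 8 - 1
= 27

27


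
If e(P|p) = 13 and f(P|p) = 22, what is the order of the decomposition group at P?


|D_P| = e * f
= 13 * 22
= 286

286


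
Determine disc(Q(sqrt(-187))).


For K = Q(sqrt(d)) with d squarefree: disc(K) = d if d = 1 mod 4, and disc(K) = 4d if d = 2 or 3 mod 4.
Here d = -187, and d mod 4 = 1.
d = 1 mod 4 (O_K = Z[(1+sqrt(d))/2]), so disc(K) = d = -187

-187


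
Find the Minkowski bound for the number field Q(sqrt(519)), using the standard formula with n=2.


d = 519, d mod 4 = 3, so disc(K) = 4d = 2076; |disc(K)| = 2076
Real quadratic field, so n = 2, s = r2 = 0, r1 = 2
M = (n!/n^n) * (4/pi)^s * sqrt(|disc(K)|) = (2!/2^2) * (4/pi)^0 * sqrt(2076)
= 0.5 * 1.000000 * 45.563143
= 22.7816

22.7816


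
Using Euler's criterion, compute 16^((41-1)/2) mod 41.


p = 41 is prime and the exponent is (p-1)/2 = 20, so by Euler's criterion 16^20 = (16/41) = +1 or -1 mod 41.
Compute by square-and-multiply:
  20 = 16 + 4 (binary 10100)
  Repeated squaring mod 41: 16^1 = 16, 16^2 = 10, 16^4 = 18, 16^8 = 37, 16^16 = 16
  16^20 = 16^16 * 16^4 = 16 * 18 mod 41
    16 * 18 = 288 = 1 mod 41
  16^20 = 1 mod 41
Result 1: 16 is a quadratic residue mod 41.
16^20 mod 41 = 1

1


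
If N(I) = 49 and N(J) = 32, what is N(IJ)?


N(IJ) = N(I) * N(J)
= 49 * 32
= 1568

1568


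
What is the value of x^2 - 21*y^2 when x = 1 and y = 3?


x^2 - d*y^2
= 1^2 - 21*3^2
= 1 - 189
= -188

-188


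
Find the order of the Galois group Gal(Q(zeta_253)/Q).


|Gal(Q(zeta_253)/Q)| = phi(253)
= 220

220


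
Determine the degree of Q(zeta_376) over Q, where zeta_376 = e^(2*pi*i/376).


The degree equals Euler's totient phi(376).
376 = 2^3 * 47
phi(376) = 184

184


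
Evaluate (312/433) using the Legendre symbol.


p = 433 is prime, so compute (312/433) with the reciprocity algorithm (Jacobi-symbol steps: pull out 2s via (2/n), flip via reciprocity, reduce):
  pull out 2: (2/433) = +1  (since 433 mod 8 = 1)
  pull out 2: (2/433) = +1  (since 433 mod 8 = 1)
  pull out 2: (2/433) = +1  (since 433 mod 8 = 1)
  reciprocity: (39/433) -> +(433/39)
  reduce: (4/39)
  pull out 2: (2/39) = +1  (since 39 mod 8 = 7)
  pull out 2: (2/39) = +1  (since 39 mod 8 = 7)
  (1/39) = 1
Product of signs = 1
(312/433) = 1

1


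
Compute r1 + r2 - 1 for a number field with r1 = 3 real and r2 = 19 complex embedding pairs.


By Dirichlet's unit theorem:
rank = r1 + r2 - 1
= 3 + 19 - 1
= 21

21


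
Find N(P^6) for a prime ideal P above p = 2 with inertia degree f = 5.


N(P^a) = p^(a*f)
= 2^(6*5)
= 2^30
= 1073741824

1073741824


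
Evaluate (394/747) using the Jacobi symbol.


Compute (394/747) via quadratic reciprocity:
  pull out 2: (2/747) = -1  (since 747 mod 8 = 3)
  reciprocity: (197/747) -> +(747/197)
  reduce: (156/197)
  pull out 2: (2/197) = -1  (since 197 mod 8 = 5)
  pull out 2: (2/197) = -1  (since 197 mod 8 = 5)
  reciprocity: (39/197) -> +(197/39)
  reduce: (2/39)
  pull out 2: (2/39) = +1  (since 39 mod 8 = 7)
  (1/39) = 1
Product of signs = -1

-1


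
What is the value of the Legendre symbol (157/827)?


p = 827 is prime, so compute (157/827) with the reciprocity algorithm (Jacobi-symbol steps: pull out 2s via (2/n), flip via reciprocity, reduce):
  reciprocity: (157/827) -> +(827/157)
  reduce: (42/157)
  pull out 2: (2/157) = -1  (since 157 mod 8 = 5)
  reciprocity: (21/157) -> +(157/21)
  reduce: (10/21)
  pull out 2: (2/21) = -1  (since 21 mod 8 = 5)
  reciprocity: (5/21) -> +(21/5)
  reduce: (1/5)
  (1/5) = 1
Product of signs = 1
(157/827) = 1

1


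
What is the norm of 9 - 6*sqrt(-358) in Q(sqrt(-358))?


N(a + b*sqrt(d)) = a^2 - d*b^2
= (9)^2 - (-358)*(-6)^2
= 81 + 12888
= 12969

12969


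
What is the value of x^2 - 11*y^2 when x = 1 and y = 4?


x^2 - d*y^2
= 1^2 - 11*4^2
= 1 - 176
= -175

-175


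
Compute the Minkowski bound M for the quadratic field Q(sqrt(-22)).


d = -22, d mod 4 = 2, so disc(K) = 4d = -88; |disc(K)| = 88
Imaginary quadratic field, so n = 2, s = r2 = 1, r1 = 0
M = (n!/n^n) * (4/pi)^s * sqrt(|disc(K)|) = (2!/2^2) * (4/pi)^1 * sqrt(88)
= 0.5 * 1.273240 * 9.380832
= 5.9720

5.9720


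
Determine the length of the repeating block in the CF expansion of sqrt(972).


Run the CF algorithm for sqrt(972).
a_0 = floor(sqrt(972)) = 31; set m_0=0, q_0=1.
Recurrence: m' = q*a - m,  q' = (d - m'^2)/q,  a' = floor((a_0 + m')/q').
  step 1: m=31, q=11, a=5
  step 2: m=24, q=36, a=1
  step 3: m=12, q=23, a=1
  step 4: m=11, q=37, a=1
  step 5: m=26, q=8, a=7
  step 6: m=30, q=9, a=6
  step 7: m=24, q=44, a=1
  step 8: m=20, q=13, a=3
  step 9: m=19, q=47, a=1
  step 10: m=28, q=4, a=14
  step 11: m=28, q=47, a=1
  step 12: m=19, q=13, a=3
  step 13: m=20, q=44, a=1
  step 14: m=24, q=9, a=6
  step 15: m=30, q=8, a=7
  step 16: m=26, q=37, a=1
  step 17: m=11, q=23, a=1
  step 18: m=12, q=36, a=1
  step 19: m=24, q=11, a=5
  step 20: m=31, q=1, a=62
a_20 = 2*a_0 = 62, so the period closes here.
sqrt(972) = [31; 5, 1, 1, 1, 7, 6, 1, 3, 1, 14, 1, 3, 1, 6, 7, 1, 1, 1, 5, 62]
Period length = 20

20


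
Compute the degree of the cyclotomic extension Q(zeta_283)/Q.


The degree equals Euler's totient phi(283).
283 = 283
phi(283) = 282

282


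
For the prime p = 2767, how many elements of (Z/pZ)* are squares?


For prime p, the number of non-zero quadratic residues is (p-1)/2.
= (2767-1)/2
= 1383

1383


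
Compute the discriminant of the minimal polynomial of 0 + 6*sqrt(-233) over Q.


The element 0 + 6*sqrt(-233) has minimal polynomial:
x^2 + 0*x + 8388
Discriminant = (0)^2 - 4*(8388)
= 0 - 33552
= -33552

-33552


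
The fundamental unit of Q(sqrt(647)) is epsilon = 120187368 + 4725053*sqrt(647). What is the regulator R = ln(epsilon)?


epsilon = 120187368 + 4725053*sqrt(647)
= 2.4037e+08
R = ln(2.4037e+08)
= 19.2977

19.2977


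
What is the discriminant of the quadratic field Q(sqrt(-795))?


For K = Q(sqrt(d)) with d squarefree: disc(K) = d if d = 1 mod 4, and disc(K) = 4d if d = 2 or 3 mod 4.
Here d = -795, and d mod 4 = 1.
d = 1 mod 4 (O_K = Z[(1+sqrt(d))/2]), so disc(K) = d = -795

-795


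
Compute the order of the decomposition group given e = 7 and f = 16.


|D_P| = e * f
= 7 * 16
= 112

112


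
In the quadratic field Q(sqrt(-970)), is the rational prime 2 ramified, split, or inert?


K = Q(sqrt(-970)). Since d mod 4 = 2, disc(K) = -3880.
Check p | disc: -3880 mod 2 = 0.
p divides disc, so p ramifies: (p) = P^2 with e=2, f=1, g=1.
Therefore p is ramified.

ramified


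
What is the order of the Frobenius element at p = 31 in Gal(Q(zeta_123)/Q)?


The Frobenius at p in Gal(Q(zeta_n)/Q) = (Z/nZ)* is the class of p, so its order is ord_123(31), the smallest k >= 1 with 31^k = 1 mod 123.
n = 123 = 3 * 41, phi(123) = 80; the order divides phi(n).
Divisors of 80: 1, 2, 4, 5, 8, 10, 16, 20, 40, 80
Repeated squaring mod 123: 31^1 = 31, 31^2 = 100, 31^4 = 37, 31^8 = 16, 31^16 = 10, 31^32 = 100, 31^64 = 37
Test divisors in increasing order:
  k=1: 31^1 = 31 mod 123
  k=2: 31^2 = 100 mod 123
  k=4: 31^4 = 37 mod 123
  k=5: 31^5 = 37 * 31 = 40 mod 123
  k=8: 31^8 = 16 mod 123
  k=10: 31^10 = 16 * 100 = 1 mod 123  <- first divisor giving 1
Order = 10

10


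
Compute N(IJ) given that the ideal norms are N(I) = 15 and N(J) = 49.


N(IJ) = N(I) * N(J)
= 15 * 49
= 735

735


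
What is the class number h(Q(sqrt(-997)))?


K = Q(sqrt(-997)). d mod 4 = 3, so D = disc(K) = 4d = -3988
h(K) equals the number of primitive reduced positive-definite forms (a, b, c) = a*x^2 + b*x*y + c*y^2 with b^2 - 4ac = D,
where reduced means |b| <= a <= c, with b >= 0 whenever |b| = a or a = c, and primitive means gcd(a, b, c) = 1.
Reduced forces 3a^2 <= |D| = 3988, so 1 <= a <= 36; b must have the parity of D, and c = (b^2 - D)/(4a) must be an integer >= a.
Enumerate a = 1..36, b in [-a, a]:
  a=1: (1, 0, 997)  [1]
  a=2: (2, 2, 499)  [1]
  a=3..6: none
  a=7: (7, -4, 143), (7, 4, 143)  [2]
  a=8..10: none
  a=11: (11, -4, 91), (11, 4, 91)  [2]
  a=12: none
  a=13: (13, -4, 77), (13, 4, 77)  [2]
  a=14: (14, -10, 73), (14, 10, 73)  [2]
  a=15..21: none
  a=22: (22, -18, 49), (22, 18, 49)  [2]
  a=23..25: none
  a=26: (26, -22, 43), (26, 22, 43)  [2]
  a=27..36: none
Total reduced forms: 1 + 1 + 2 + 2 + 2 + 2 + 2 + 2 = 14
h = 14

14


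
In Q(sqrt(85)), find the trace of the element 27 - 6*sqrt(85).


Tr(a + b*sqrt(d)) = (a + b*sqrt(d)) + (a - b*sqrt(d)) = 2a
= 2 * (27)
= 54

54


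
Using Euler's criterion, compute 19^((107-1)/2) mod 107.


p = 107 is prime and the exponent is (p-1)/2 = 53, so by Euler's criterion 19^53 = (19/107) = +1 or -1 mod 107.
Compute by square-and-multiply:
  53 = 32 + 16 + 4 + 1 (binary 110101)
  Repeated squaring mod 107: 19^1 = 19, 19^2 = 40, 19^4 = 102, 19^8 = 25, 19^16 = 90, 19^32 = 75
  19^53 = 19^32 * 19^16 * 19^4 * 19^1 = 75 * 90 * 102 * 19 mod 107
    75 * 90 = 6750 = 9 mod 107
    9 * 102 = 918 = 62 mod 107
    62 * 19 = 1178 = 1 mod 107
  19^53 = 1 mod 107
Result 1: 19 is a quadratic residue mod 107.
19^53 mod 107 = 1

1


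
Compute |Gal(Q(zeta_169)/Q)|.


|Gal(Q(zeta_169)/Q)| = phi(169)
= 156

156


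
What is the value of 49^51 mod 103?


p = 103 is prime and the exponent is (p-1)/2 = 51, so by Euler's criterion 49^51 = (49/103) = +1 or -1 mod 103.
Compute by square-and-multiply:
  51 = 32 + 16 + 2 + 1 (binary 110011)
  Repeated squaring mod 103: 49^1 = 49, 49^2 = 32, 49^4 = 97, 49^8 = 36, 49^16 = 60, 49^32 = 98
  49^51 = 49^32 * 49^16 * 49^2 * 49^1 = 98 * 60 * 32 * 49 mod 103
    98 * 60 = 5880 = 9 mod 103
    9 * 32 = 288 = 82 mod 103
    82 * 49 = 4018 = 1 mod 103
  49^51 = 1 mod 103
Result 1: 49 is a quadratic residue mod 103.
49^51 mod 103 = 1

1


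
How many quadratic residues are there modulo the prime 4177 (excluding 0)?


For prime p, the number of non-zero quadratic residues is (p-1)/2.
= (4177-1)/2
= 2088

2088


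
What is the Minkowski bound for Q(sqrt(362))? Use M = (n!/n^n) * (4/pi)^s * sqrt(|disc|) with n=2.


d = 362, d mod 4 = 2, so disc(K) = 4d = 1448; |disc(K)| = 1448
Real quadratic field, so n = 2, s = r2 = 0, r1 = 2
M = (n!/n^n) * (4/pi)^s * sqrt(|disc(K)|) = (2!/2^2) * (4/pi)^0 * sqrt(1448)
= 0.5 * 1.000000 * 38.052595
= 19.0263

19.0263


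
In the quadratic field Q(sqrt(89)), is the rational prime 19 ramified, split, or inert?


K = Q(sqrt(89)). Since d mod 4 = 1, disc(K) = 89.
Check p | disc: 89 mod 19 = 13.
p does not divide disc. Compute Legendre symbol (d/p):
13^((19-1)/2) mod 19 = -1
(d/p) = -1, so p is inert: (p) stays prime with e=1, f=2, g=1.
Therefore p is inert.

inert


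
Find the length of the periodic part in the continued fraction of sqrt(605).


Run the CF algorithm for sqrt(605).
a_0 = floor(sqrt(605)) = 24; set m_0=0, q_0=1.
Recurrence: m' = q*a - m,  q' = (d - m'^2)/q,  a' = floor((a_0 + m')/q').
  step 1: m=24, q=29, a=1
  step 2: m=5, q=20, a=1
  step 3: m=15, q=19, a=2
  step 4: m=23, q=4, a=11
  step 5: m=21, q=41, a=1
  step 6: m=20, q=5, a=8
  step 7: m=20, q=41, a=1
  step 8: m=21, q=4, a=11
  step 9: m=23, q=19, a=2
  step 10: m=15, q=20, a=1
  step 11: m=5, q=29, a=1
  step 12: m=24, q=1, a=48
a_12 = 2*a_0 = 48, so the period closes here.
sqrt(605) = [24; 1, 1, 2, 11, 1, 8, 1, 11, 2, 1, 1, 48]
Period length = 12

12


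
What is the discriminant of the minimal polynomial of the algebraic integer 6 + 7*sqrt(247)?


The element 6 + 7*sqrt(247) has minimal polynomial:
x^2 - 12*x - 12067
Discriminant = (-12)^2 - 4*(-12067)
= 144 + 48268
= 48412

48412


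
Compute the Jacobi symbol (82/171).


Compute (82/171) via quadratic reciprocity:
  pull out 2: (2/171) = -1  (since 171 mod 8 = 3)
  reciprocity: (41/171) -> +(171/41)
  reduce: (7/41)
  reciprocity: (7/41) -> +(41/7)
  reduce: (6/7)
  pull out 2: (2/7) = +1  (since 7 mod 8 = 7)
  reciprocity: (3/7) -> -(7/3)
  reduce: (1/3)
  (1/3) = 1
Product of signs = 1

1


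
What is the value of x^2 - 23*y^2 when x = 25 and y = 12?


x^2 - d*y^2
= 25^2 - 23*12^2
= 625 - 3312
= -2687

-2687


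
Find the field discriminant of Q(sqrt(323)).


For K = Q(sqrt(d)) with d squarefree: disc(K) = d if d = 1 mod 4, and disc(K) = 4d if d = 2 or 3 mod 4.
Here d = 323, and d mod 4 = 3.
d = 3 mod 4, not 1 (O_K = Z[sqrt(d)]), so disc(K) = 4d = 4 * (323) = 1292

1292


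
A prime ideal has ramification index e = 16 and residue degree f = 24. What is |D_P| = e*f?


|D_P| = e * f
= 16 * 24
= 384

384


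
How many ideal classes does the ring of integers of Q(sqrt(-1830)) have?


K = Q(sqrt(-1830)). d mod 4 = 2, so D = disc(K) = 4d = -7320
h(K) equals the number of primitive reduced positive-definite forms (a, b, c) = a*x^2 + b*x*y + c*y^2 with b^2 - 4ac = D,
where reduced means |b| <= a <= c, with b >= 0 whenever |b| = a or a = c, and primitive means gcd(a, b, c) = 1.
Reduced forces 3a^2 <= |D| = 7320, so 1 <= a <= 49; b must have the parity of D, and c = (b^2 - D)/(4a) must be an integer >= a.
Enumerate a = 1..49, b in [-a, a]:
  a=1: (1, 0, 1830)  [1]
  a=2: (2, 0, 915)  [1]
  a=3: (3, 0, 610)  [1]
  a=4: none
  a=5: (5, 0, 366)  [1]
  a=6: (6, 0, 305)  [1]
  a=7: (7, -4, 262), (7, 4, 262)  [2]
  a=8..9: none
  a=10: (10, 0, 183)  [1]
  a=11..12: none
  a=13: (13, -8, 142), (13, 8, 142)  [2]
  a=14: (14, -4, 131), (14, 4, 131)  [2]
  a=15: (15, 0, 122)  [1]
  a=16..20: none
  a=21: (21, -18, 91), (21, 18, 91)  [2]
  a=22..25: none
  a=26: (26, -8, 71), (26, 8, 71)  [2]
  a=27..29: none
  a=30: (30, 0, 61)  [1]
  a=31..34: none
  a=35: (35, -10, 53), (35, 10, 53)  [2]
  a=36..38: none
  a=39: (39, -18, 49), (39, 18, 49)  [2]
  a=40..41: none
  a=42: (42, -24, 47), (42, 24, 47)  [2]
  a=43..49: none
Total reduced forms: 1 + 1 + 1 + 1 + 1 + 2 + 1 + 2 + 2 + 1 + 2 + 2 + 1 + 2 + 2 + 2 = 24
h = 24

24


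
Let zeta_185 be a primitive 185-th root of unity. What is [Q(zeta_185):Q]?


The degree equals Euler's totient phi(185).
185 = 5 * 37
phi(185) = 144

144


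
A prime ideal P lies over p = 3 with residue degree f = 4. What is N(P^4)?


N(P^a) = p^(a*f)
= 3^(4*4)
= 3^16
= 43046721

43046721


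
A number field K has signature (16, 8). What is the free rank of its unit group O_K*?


By Dirichlet's unit theorem:
rank = r1 + r2 - 1
= 16 + 8 - 1
= 23

23


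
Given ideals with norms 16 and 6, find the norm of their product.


N(IJ) = N(I) * N(J)
= 16 * 6
= 96

96


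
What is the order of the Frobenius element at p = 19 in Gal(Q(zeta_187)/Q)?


The Frobenius at p in Gal(Q(zeta_n)/Q) = (Z/nZ)* is the class of p, so its order is ord_187(19), the smallest k >= 1 with 19^k = 1 mod 187.
n = 187 = 11 * 17, phi(187) = 160; the order divides phi(n).
Divisors of 160: 1, 2, 4, 5, 8, 10, 16, 20, 32, 40, 80, 160
Repeated squaring mod 187: 19^1 = 19, 19^2 = 174, 19^4 = 169, 19^8 = 137, 19^16 = 69, 19^32 = 86, 19^64 = 103, 19^128 = 137
Test divisors in increasing order:
  k=1: 19^1 = 19 mod 187
  k=2: 19^2 = 174 mod 187
  k=4: 19^4 = 169 mod 187
  k=5: 19^5 = 169 * 19 = 32 mod 187
  k=8: 19^8 = 137 mod 187
  k=10: 19^10 = 137 * 174 = 89 mod 187
  k=16: 19^16 = 69 mod 187
  k=20: 19^20 = 69 * 169 = 67 mod 187
  k=32: 19^32 = 86 mod 187
  k=40: 19^40 = 86 * 137 = 1 mod 187  <- first divisor giving 1
Order = 40

40


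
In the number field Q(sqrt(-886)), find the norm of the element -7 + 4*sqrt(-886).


N(a + b*sqrt(d)) = a^2 - d*b^2
= (-7)^2 - (-886)*(4)^2
= 49 + 14176
= 14225

14225


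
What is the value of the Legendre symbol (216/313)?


p = 313 is prime, so compute (216/313) with the reciprocity algorithm (Jacobi-symbol steps: pull out 2s via (2/n), flip via reciprocity, reduce):
  pull out 2: (2/313) = +1  (since 313 mod 8 = 1)
  pull out 2: (2/313) = +1  (since 313 mod 8 = 1)
  pull out 2: (2/313) = +1  (since 313 mod 8 = 1)
  reciprocity: (27/313) -> +(313/27)
  reduce: (16/27)
  pull out 2: (2/27) = -1  (since 27 mod 8 = 3)
  pull out 2: (2/27) = -1  (since 27 mod 8 = 3)
  pull out 2: (2/27) = -1  (since 27 mod 8 = 3)
  pull out 2: (2/27) = -1  (since 27 mod 8 = 3)
  (1/27) = 1
Product of signs = 1
(216/313) = 1

1


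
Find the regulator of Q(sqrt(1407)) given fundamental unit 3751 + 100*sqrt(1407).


epsilon = 3751 + 100*sqrt(1407)
= 7501.9999
R = ln(7501.9999)
= 8.9229

8.9229


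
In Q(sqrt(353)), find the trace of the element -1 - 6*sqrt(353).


Tr(a + b*sqrt(d)) = (a + b*sqrt(d)) + (a - b*sqrt(d)) = 2a
= 2 * (-1)
= -2

-2


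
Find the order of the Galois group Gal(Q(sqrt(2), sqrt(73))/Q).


The 2 square roots of distinct primes are multiplicatively independent over Q,
so [K:Q] = 2^2 and Gal(K/Q) is isomorphic to (Z/2Z)^2.
|Gal| = 2^2 = 4

4


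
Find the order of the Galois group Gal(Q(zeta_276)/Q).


|Gal(Q(zeta_276)/Q)| = phi(276)
= 88

88


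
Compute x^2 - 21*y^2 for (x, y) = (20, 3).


x^2 - d*y^2
= 20^2 - 21*3^2
= 400 - 189
= 211

211


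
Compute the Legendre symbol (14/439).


p = 439 is prime, so compute (14/439) with the reciprocity algorithm (Jacobi-symbol steps: pull out 2s via (2/n), flip via reciprocity, reduce):
  pull out 2: (2/439) = +1  (since 439 mod 8 = 7)
  reciprocity: (7/439) -> -(439/7)
  reduce: (5/7)
  reciprocity: (5/7) -> +(7/5)
  reduce: (2/5)
  pull out 2: (2/5) = -1  (since 5 mod 8 = 5)
  (1/5) = 1
Product of signs = 1
(14/439) = 1

1


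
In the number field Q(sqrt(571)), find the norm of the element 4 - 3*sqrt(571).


N(a + b*sqrt(d)) = a^2 - d*b^2
= (4)^2 - (571)*(-3)^2
= 16 - 5139
= -5123

-5123


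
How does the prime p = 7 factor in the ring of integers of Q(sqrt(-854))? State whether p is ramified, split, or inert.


K = Q(sqrt(-854)). Since d mod 4 = 2, disc(K) = -3416.
Check p | disc: -3416 mod 7 = 0.
p divides disc, so p ramifies: (p) = P^2 with e=2, f=1, g=1.
Therefore p is ramified.

ramified


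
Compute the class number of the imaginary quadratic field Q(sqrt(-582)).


K = Q(sqrt(-582)). d mod 4 = 2, so D = disc(K) = 4d = -2328
h(K) equals the number of primitive reduced positive-definite forms (a, b, c) = a*x^2 + b*x*y + c*y^2 with b^2 - 4ac = D,
where reduced means |b| <= a <= c, with b >= 0 whenever |b| = a or a = c, and primitive means gcd(a, b, c) = 1.
Reduced forces 3a^2 <= |D| = 2328, so 1 <= a <= 27; b must have the parity of D, and c = (b^2 - D)/(4a) must be an integer >= a.
Enumerate a = 1..27, b in [-a, a]:
  a=1: (1, 0, 582)  [1]
  a=2: (2, 0, 291)  [1]
  a=3: (3, 0, 194)  [1]
  a=4..5: none
  a=6: (6, 0, 97)  [1]
  a=7..10: none
  a=11: (11, -2, 53), (11, 2, 53)  [2]
  a=12: none
  a=13: (13, -8, 46), (13, 8, 46)  [2]
  a=14..16: none
  a=17: (17, -16, 38), (17, 16, 38)  [2]
  a=18: none
  a=19: (19, -16, 34), (19, 16, 34)  [2]
  a=20..21: none
  a=22: (22, -20, 31), (22, 20, 31)  [2]
  a=23: (23, -8, 26), (23, 8, 26)  [2]
  a=24..27: none
Total reduced forms: 1 + 1 + 1 + 1 + 2 + 2 + 2 + 2 + 2 + 2 = 16
h = 16

16


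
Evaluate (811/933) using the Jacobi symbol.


Compute (811/933) via quadratic reciprocity:
  reciprocity: (811/933) -> +(933/811)
  reduce: (122/811)
  pull out 2: (2/811) = -1  (since 811 mod 8 = 3)
  reciprocity: (61/811) -> +(811/61)
  reduce: (18/61)
  pull out 2: (2/61) = -1  (since 61 mod 8 = 5)
  reciprocity: (9/61) -> +(61/9)
  reduce: (7/9)
  reciprocity: (7/9) -> +(9/7)
  reduce: (2/7)
  pull out 2: (2/7) = +1  (since 7 mod 8 = 7)
  (1/7) = 1
Product of signs = 1

1


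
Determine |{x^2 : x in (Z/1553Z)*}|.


For prime p, the number of non-zero quadratic residues is (p-1)/2.
= (1553-1)/2
= 776

776


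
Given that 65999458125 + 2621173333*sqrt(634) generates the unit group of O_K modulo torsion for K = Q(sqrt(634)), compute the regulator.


epsilon = 65999458125 + 2621173333*sqrt(634)
= 1.3200e+11
R = ln(1.3200e+11)
= 25.6061

25.6061


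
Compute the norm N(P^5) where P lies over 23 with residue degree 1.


N(P^a) = p^(a*f)
= 23^(5*1)
= 23^5
= 6436343

6436343


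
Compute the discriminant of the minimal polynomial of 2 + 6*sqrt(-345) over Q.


The element 2 + 6*sqrt(-345) has minimal polynomial:
x^2 - 4*x + 12424
Discriminant = (-4)^2 - 4*(12424)
= 16 - 49696
= -49680

-49680


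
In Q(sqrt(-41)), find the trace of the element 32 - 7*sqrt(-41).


Tr(a + b*sqrt(d)) = (a + b*sqrt(d)) + (a - b*sqrt(d)) = 2a
= 2 * (32)
= 64

64


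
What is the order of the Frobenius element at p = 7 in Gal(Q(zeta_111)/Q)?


The Frobenius at p in Gal(Q(zeta_n)/Q) = (Z/nZ)* is the class of p, so its order is ord_111(7), the smallest k >= 1 with 7^k = 1 mod 111.
n = 111 = 3 * 37, phi(111) = 72; the order divides phi(n).
Divisors of 72: 1, 2, 3, 4, 6, 8, 9, 12, 18, 24, 36, 72
Repeated squaring mod 111: 7^1 = 7, 7^2 = 49, 7^4 = 70, 7^8 = 16, 7^16 = 34, 7^32 = 46, 7^64 = 7
Test divisors in increasing order:
  k=1: 7^1 = 7 mod 111
  k=2: 7^2 = 49 mod 111
  k=3: 7^3 = 49 * 7 = 10 mod 111
  k=4: 7^4 = 70 mod 111
  k=6: 7^6 = 70 * 49 = 100 mod 111
  k=8: 7^8 = 16 mod 111
  k=9: 7^9 = 16 * 7 = 1 mod 111  <- first divisor giving 1
Order = 9

9


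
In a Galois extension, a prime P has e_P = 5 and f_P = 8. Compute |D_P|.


|D_P| = e * f
= 5 * 8
= 40

40


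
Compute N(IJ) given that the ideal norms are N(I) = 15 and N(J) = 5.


N(IJ) = N(I) * N(J)
= 15 * 5
= 75

75


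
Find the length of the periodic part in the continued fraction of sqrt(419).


Run the CF algorithm for sqrt(419).
a_0 = floor(sqrt(419)) = 20; set m_0=0, q_0=1.
Recurrence: m' = q*a - m,  q' = (d - m'^2)/q,  a' = floor((a_0 + m')/q').
  step 1: m=20, q=19, a=2
  step 2: m=18, q=5, a=7
  step 3: m=17, q=26, a=1
  step 4: m=9, q=13, a=2
  step 5: m=17, q=10, a=3
  step 6: m=13, q=25, a=1
  step 7: m=12, q=11, a=2
  step 8: m=10, q=29, a=1
  step 9: m=19, q=2, a=19
  step 10: m=19, q=29, a=1
  step 11: m=10, q=11, a=2
  step 12: m=12, q=25, a=1
  step 13: m=13, q=10, a=3
  step 14: m=17, q=13, a=2
  step 15: m=9, q=26, a=1
  step 16: m=17, q=5, a=7
  step 17: m=18, q=19, a=2
  step 18: m=20, q=1, a=40
a_18 = 2*a_0 = 40, so the period closes here.
sqrt(419) = [20; 2, 7, 1, 2, 3, 1, 2, 1, 19, 1, 2, 1, 3, 2, 1, 7, 2, 40]
Period length = 18

18


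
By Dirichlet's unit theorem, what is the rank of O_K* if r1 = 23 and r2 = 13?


By Dirichlet's unit theorem:
rank = r1 + r2 - 1
= 23 + 13 - 1
= 35

35


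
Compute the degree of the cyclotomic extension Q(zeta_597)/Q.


The degree equals Euler's totient phi(597).
597 = 3 * 199
phi(597) = 396

396


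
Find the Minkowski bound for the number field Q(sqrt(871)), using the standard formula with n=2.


d = 871, d mod 4 = 3, so disc(K) = 4d = 3484; |disc(K)| = 3484
Real quadratic field, so n = 2, s = r2 = 0, r1 = 2
M = (n!/n^n) * (4/pi)^s * sqrt(|disc(K)|) = (2!/2^2) * (4/pi)^0 * sqrt(3484)
= 0.5 * 1.000000 * 59.025418
= 29.5127

29.5127


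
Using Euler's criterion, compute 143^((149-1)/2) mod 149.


p = 149 is prime and the exponent is (p-1)/2 = 74, so by Euler's criterion 143^74 = (143/149) = +1 or -1 mod 149.
Compute by square-and-multiply:
  74 = 64 + 8 + 2 (binary 1001010)
  Repeated squaring mod 149: 143^1 = 143, 143^2 = 36, 143^4 = 104, 143^8 = 88, 143^16 = 145, 143^32 = 16, 143^64 = 107
  143^74 = 143^64 * 143^8 * 143^2 = 107 * 88 * 36 mod 149
    107 * 88 = 9416 = 29 mod 149
    29 * 36 = 1044 = 1 mod 149
  143^74 = 1 mod 149
Result 1: 143 is a quadratic residue mod 149.
143^74 mod 149 = 1

1


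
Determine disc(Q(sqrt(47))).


For K = Q(sqrt(d)) with d squarefree: disc(K) = d if d = 1 mod 4, and disc(K) = 4d if d = 2 or 3 mod 4.
Here d = 47, and d mod 4 = 3.
d = 3 mod 4, not 1 (O_K = Z[sqrt(d)]), so disc(K) = 4d = 4 * (47) = 188

188


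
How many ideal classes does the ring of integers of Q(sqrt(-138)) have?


K = Q(sqrt(-138)). d mod 4 = 2, so D = disc(K) = 4d = -552
h(K) equals the number of primitive reduced positive-definite forms (a, b, c) = a*x^2 + b*x*y + c*y^2 with b^2 - 4ac = D,
where reduced means |b| <= a <= c, with b >= 0 whenever |b| = a or a = c, and primitive means gcd(a, b, c) = 1.
Reduced forces 3a^2 <= |D| = 552, so 1 <= a <= 13; b must have the parity of D, and c = (b^2 - D)/(4a) must be an integer >= a.
Enumerate a = 1..13, b in [-a, a]:
  a=1: (1, 0, 138)  [1]
  a=2: (2, 0, 69)  [1]
  a=3: (3, 0, 46)  [1]
  a=4..5: none
  a=6: (6, 0, 23)  [1]
  a=7: (7, -6, 21), (7, 6, 21)  [2]
  a=8..10: none
  a=11: (11, -8, 14), (11, 8, 14)  [2]
  a=12..13: none
Total reduced forms: 1 + 1 + 1 + 1 + 2 + 2 = 8
h = 8

8


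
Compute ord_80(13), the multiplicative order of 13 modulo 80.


We want ord_80(13), the smallest k >= 1 with 13^k = 1 mod 80.
n = 80 = 2^4 * 5, phi(80) = 32; the order divides phi(n).
Divisors of 32: 1, 2, 4, 8, 16, 32
Repeated squaring mod 80: 13^1 = 13, 13^2 = 9, 13^4 = 1, 13^8 = 1, 13^16 = 1, 13^32 = 1
Test divisors in increasing order:
  k=1: 13^1 = 13 mod 80
  k=2: 13^2 = 9 mod 80
  k=4: 13^4 = 1 mod 80  <- first divisor giving 1
Order = 4

4


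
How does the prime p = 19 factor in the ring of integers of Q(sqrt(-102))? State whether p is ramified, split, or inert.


K = Q(sqrt(-102)). Since d mod 4 = 2, disc(K) = -408.
Check p | disc: -408 mod 19 = 10.
p does not divide disc. Compute Legendre symbol (d/p):
12^((19-1)/2) mod 19 = -1
(d/p) = -1, so p is inert: (p) stays prime with e=1, f=2, g=1.
Therefore p is inert.

inert


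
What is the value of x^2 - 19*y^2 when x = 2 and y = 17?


x^2 - d*y^2
= 2^2 - 19*17^2
= 4 - 5491
= -5487

-5487


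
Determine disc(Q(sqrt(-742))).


For K = Q(sqrt(d)) with d squarefree: disc(K) = d if d = 1 mod 4, and disc(K) = 4d if d = 2 or 3 mod 4.
Here d = -742, and d mod 4 = 2.
d = 2 mod 4, not 1 (O_K = Z[sqrt(d)]), so disc(K) = 4d = 4 * (-742) = -2968

-2968


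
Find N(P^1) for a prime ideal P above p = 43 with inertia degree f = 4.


N(P^a) = p^(a*f)
= 43^(1*4)
= 43^4
= 3418801

3418801


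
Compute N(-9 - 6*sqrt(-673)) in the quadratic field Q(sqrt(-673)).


N(a + b*sqrt(d)) = a^2 - d*b^2
= (-9)^2 - (-673)*(-6)^2
= 81 + 24228
= 24309

24309


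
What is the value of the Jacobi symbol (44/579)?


Compute (44/579) via quadratic reciprocity:
  pull out 2: (2/579) = -1  (since 579 mod 8 = 3)
  pull out 2: (2/579) = -1  (since 579 mod 8 = 3)
  reciprocity: (11/579) -> -(579/11)
  reduce: (7/11)
  reciprocity: (7/11) -> -(11/7)
  reduce: (4/7)
  pull out 2: (2/7) = +1  (since 7 mod 8 = 7)
  pull out 2: (2/7) = +1  (since 7 mod 8 = 7)
  (1/7) = 1
Product of signs = 1

1


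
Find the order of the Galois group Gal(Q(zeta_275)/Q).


|Gal(Q(zeta_275)/Q)| = phi(275)
= 200

200


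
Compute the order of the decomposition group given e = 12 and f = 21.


|D_P| = e * f
= 12 * 21
= 252

252


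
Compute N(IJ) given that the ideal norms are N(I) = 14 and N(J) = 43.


N(IJ) = N(I) * N(J)
= 14 * 43
= 602

602


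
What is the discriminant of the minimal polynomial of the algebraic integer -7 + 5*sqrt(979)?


The element -7 + 5*sqrt(979) has minimal polynomial:
x^2 + 14*x - 24426
Discriminant = (14)^2 - 4*(-24426)
= 196 + 97704
= 97900

97900


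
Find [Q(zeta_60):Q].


The degree equals Euler's totient phi(60).
60 = 2^2 * 3 * 5
phi(60) = 16

16


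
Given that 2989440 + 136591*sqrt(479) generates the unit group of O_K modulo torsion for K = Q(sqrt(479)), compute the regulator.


epsilon = 2989440 + 136591*sqrt(479)
= 5.9789e+06
R = ln(5.9789e+06)
= 15.6037

15.6037


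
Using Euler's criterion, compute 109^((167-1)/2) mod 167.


p = 167 is prime and the exponent is (p-1)/2 = 83, so by Euler's criterion 109^83 = (109/167) = +1 or -1 mod 167.
Compute by square-and-multiply:
  83 = 64 + 16 + 2 + 1 (binary 1010011)
  Repeated squaring mod 167: 109^1 = 109, 109^2 = 24, 109^4 = 75, 109^8 = 114, 109^16 = 137, 109^32 = 65, 109^64 = 50
  109^83 = 109^64 * 109^16 * 109^2 * 109^1 = 50 * 137 * 24 * 109 mod 167
    50 * 137 = 6850 = 3 mod 167
    3 * 24 = 72 = 72 mod 167
    72 * 109 = 7848 = 166 mod 167
  109^83 = 166 mod 167
Result 166 = p - 1 = -1 mod 167: 109 is a quadratic non-residue mod 167. As a residue in [0, p-1] the value is 166.
109^83 mod 167 = 166

166


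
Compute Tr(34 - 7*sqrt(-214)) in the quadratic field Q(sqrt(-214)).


Tr(a + b*sqrt(d)) = (a + b*sqrt(d)) + (a - b*sqrt(d)) = 2a
= 2 * (34)
= 68

68


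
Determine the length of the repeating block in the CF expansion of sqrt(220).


Run the CF algorithm for sqrt(220).
a_0 = floor(sqrt(220)) = 14; set m_0=0, q_0=1.
Recurrence: m' = q*a - m,  q' = (d - m'^2)/q,  a' = floor((a_0 + m')/q').
  step 1: m=14, q=24, a=1
  step 2: m=10, q=5, a=4
  step 3: m=10, q=24, a=1
  step 4: m=14, q=1, a=28
a_4 = 2*a_0 = 28, so the period closes here.
sqrt(220) = [14; 1, 4, 1, 28]
Period length = 4

4


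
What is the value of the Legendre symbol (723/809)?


p = 809 is prime, so compute (723/809) with the reciprocity algorithm (Jacobi-symbol steps: pull out 2s via (2/n), flip via reciprocity, reduce):
  reciprocity: (723/809) -> +(809/723)
  reduce: (86/723)
  pull out 2: (2/723) = -1  (since 723 mod 8 = 3)
  reciprocity: (43/723) -> -(723/43)
  reduce: (35/43)
  reciprocity: (35/43) -> -(43/35)
  reduce: (8/35)
  pull out 2: (2/35) = -1  (since 35 mod 8 = 3)
  pull out 2: (2/35) = -1  (since 35 mod 8 = 3)
  pull out 2: (2/35) = -1  (since 35 mod 8 = 3)
  (1/35) = 1
Product of signs = 1
(723/809) = 1

1


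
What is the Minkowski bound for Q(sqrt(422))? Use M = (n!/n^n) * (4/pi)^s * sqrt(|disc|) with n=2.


d = 422, d mod 4 = 2, so disc(K) = 4d = 1688; |disc(K)| = 1688
Real quadratic field, so n = 2, s = r2 = 0, r1 = 2
M = (n!/n^n) * (4/pi)^s * sqrt(|disc(K)|) = (2!/2^2) * (4/pi)^0 * sqrt(1688)
= 0.5 * 1.000000 * 41.085277
= 20.5426

20.5426


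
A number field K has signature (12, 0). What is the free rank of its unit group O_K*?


By Dirichlet's unit theorem:
rank = r1 + r2 - 1
= 12 + 0 - 1
= 11

11


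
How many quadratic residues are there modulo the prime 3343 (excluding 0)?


For prime p, the number of non-zero quadratic residues is (p-1)/2.
= (3343-1)/2
= 1671

1671


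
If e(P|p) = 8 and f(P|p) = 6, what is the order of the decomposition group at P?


|D_P| = e * f
= 8 * 6
= 48

48


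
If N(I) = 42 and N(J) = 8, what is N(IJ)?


N(IJ) = N(I) * N(J)
= 42 * 8
= 336

336


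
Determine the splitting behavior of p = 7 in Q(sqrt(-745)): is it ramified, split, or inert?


K = Q(sqrt(-745)). Since d mod 4 = 3, disc(K) = -2980.
Check p | disc: -2980 mod 7 = 2.
p does not divide disc. Compute Legendre symbol (d/p):
4^((7-1)/2) mod 7 = 1
(d/p) = 1, so p splits: (p) = P*P' with e=1, f=1, g=2.
Therefore p is split.

split


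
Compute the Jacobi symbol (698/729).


Compute (698/729) via quadratic reciprocity:
  pull out 2: (2/729) = +1  (since 729 mod 8 = 1)
  reciprocity: (349/729) -> +(729/349)
  reduce: (31/349)
  reciprocity: (31/349) -> +(349/31)
  reduce: (8/31)
  pull out 2: (2/31) = +1  (since 31 mod 8 = 7)
  pull out 2: (2/31) = +1  (since 31 mod 8 = 7)
  pull out 2: (2/31) = +1  (since 31 mod 8 = 7)
  (1/31) = 1
Product of signs = 1

1


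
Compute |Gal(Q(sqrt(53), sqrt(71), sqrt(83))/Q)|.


The 3 square roots of distinct primes are multiplicatively independent over Q,
so [K:Q] = 2^3 and Gal(K/Q) is isomorphic to (Z/2Z)^3.
|Gal| = 2^3 = 8

8


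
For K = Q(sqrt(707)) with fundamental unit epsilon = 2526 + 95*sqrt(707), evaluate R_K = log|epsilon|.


epsilon = 2526 + 95*sqrt(707)
= 5051.9998
R = ln(5051.9998)
= 8.5275

8.5275


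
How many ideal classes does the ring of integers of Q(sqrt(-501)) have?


K = Q(sqrt(-501)). d mod 4 = 3, so D = disc(K) = 4d = -2004
h(K) equals the number of primitive reduced positive-definite forms (a, b, c) = a*x^2 + b*x*y + c*y^2 with b^2 - 4ac = D,
where reduced means |b| <= a <= c, with b >= 0 whenever |b| = a or a = c, and primitive means gcd(a, b, c) = 1.
Reduced forces 3a^2 <= |D| = 2004, so 1 <= a <= 25; b must have the parity of D, and c = (b^2 - D)/(4a) must be an integer >= a.
Enumerate a = 1..25, b in [-a, a]:
  a=1: (1, 0, 501)  [1]
  a=2: (2, 2, 251)  [1]
  a=3: (3, 0, 167)  [1]
  a=4: none
  a=5: (5, -4, 101), (5, 4, 101)  [2]
  a=6: (6, 6, 85)  [1]
  a=7..9: none
  a=10: (10, -6, 51), (10, 6, 51)  [2]
  a=11: (11, -8, 47), (11, 8, 47)  [2]
  a=12..14: none
  a=15: (15, -6, 34), (15, 6, 34)  [2]
  a=16: none
  a=17: (17, -6, 30), (17, 6, 30)  [2]
  a=18..21: none
  a=22: (22, -14, 25), (22, 14, 25)  [2]
  a=23..25: none
Total reduced forms: 1 + 1 + 1 + 2 + 1 + 2 + 2 + 2 + 2 + 2 = 16
h = 16

16


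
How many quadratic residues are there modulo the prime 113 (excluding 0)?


For prime p, the number of non-zero quadratic residues is (p-1)/2.
= (113-1)/2
= 56

56


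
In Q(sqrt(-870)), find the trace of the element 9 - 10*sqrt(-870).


Tr(a + b*sqrt(d)) = (a + b*sqrt(d)) + (a - b*sqrt(d)) = 2a
= 2 * (9)
= 18

18


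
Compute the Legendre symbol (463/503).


p = 503 is prime, so compute (463/503) with the reciprocity algorithm (Jacobi-symbol steps: pull out 2s via (2/n), flip via reciprocity, reduce):
  reciprocity: (463/503) -> -(503/463)
  reduce: (40/463)
  pull out 2: (2/463) = +1  (since 463 mod 8 = 7)
  pull out 2: (2/463) = +1  (since 463 mod 8 = 7)
  pull out 2: (2/463) = +1  (since 463 mod 8 = 7)
  reciprocity: (5/463) -> +(463/5)
  reduce: (3/5)
  reciprocity: (3/5) -> +(5/3)
  reduce: (2/3)
  pull out 2: (2/3) = -1  (since 3 mod 8 = 3)
  (1/3) = 1
Product of signs = 1
(463/503) = 1

1


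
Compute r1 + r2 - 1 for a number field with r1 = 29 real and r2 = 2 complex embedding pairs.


By Dirichlet's unit theorem:
rank = r1 + r2 - 1
= 29 + 2 - 1
= 30

30


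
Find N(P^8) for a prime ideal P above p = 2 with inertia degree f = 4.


N(P^a) = p^(a*f)
= 2^(8*4)
= 2^32
= 4294967296

4294967296


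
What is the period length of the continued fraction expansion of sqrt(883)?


Run the CF algorithm for sqrt(883).
a_0 = floor(sqrt(883)) = 29; set m_0=0, q_0=1.
Recurrence: m' = q*a - m,  q' = (d - m'^2)/q,  a' = floor((a_0 + m')/q').
  step 1: m=29, q=42, a=1
  step 2: m=13, q=17, a=2
  step 3: m=21, q=26, a=1
  step 4: m=5, q=33, a=1
  step 5: m=28, q=3, a=19
  step 6: m=29, q=14, a=4
  step 7: m=27, q=11, a=5
  step 8: m=28, q=9, a=6
  step 9: m=26, q=23, a=2
  step 10: m=20, q=21, a=2
  step 11: m=22, q=19, a=2
  step 12: m=16, q=33, a=1
  step 13: m=17, q=18, a=2
  step 14: m=19, q=29, a=1
  step 15: m=10, q=27, a=1
  step 16: m=17, q=22, a=2
  step 17: m=27, q=7, a=8
  step 18: m=29, q=6, a=9
  step 19: m=25, q=43, a=1
  step 20: m=18, q=13, a=3
  step 21: m=21, q=34, a=1
  step 22: m=13, q=21, a=2
  step 23: m=29, q=2, a=29
  step 24: m=29, q=21, a=2
  step 25: m=13, q=34, a=1
  step 26: m=21, q=13, a=3
  step 27: m=18, q=43, a=1
  step 28: m=25, q=6, a=9
  step 29: m=29, q=7, a=8
  step 30: m=27, q=22, a=2
  step 31: m=17, q=27, a=1
  step 32: m=10, q=29, a=1
  step 33: m=19, q=18, a=2
  step 34: m=17, q=33, a=1
  step 35: m=16, q=19, a=2
  step 36: m=22, q=21, a=2
  step 37: m=20, q=23, a=2
  step 38: m=26, q=9, a=6
  step 39: m=28, q=11, a=5
  step 40: m=27, q=14, a=4
  step 41: m=29, q=3, a=19
  step 42: m=28, q=33, a=1
  step 43: m=5, q=26, a=1
  step 44: m=21, q=17, a=2
  step 45: m=13, q=42, a=1
  step 46: m=29, q=1, a=58
a_46 = 2*a_0 = 58, so the period closes here.
sqrt(883) = [29; 1, 2, 1, 1, 19, 4, 5, 6, 2, 2, 2, 1, 2, 1, 1, 2, 8, 9, 1, 3, 1, 2, 29, 2, 1, 3, 1, 9, 8, 2, 1, 1, 2, 1, 2, 2, 2, 6, 5, 4, 19, 1, 1, 2, 1, 58]
Period length = 46

46


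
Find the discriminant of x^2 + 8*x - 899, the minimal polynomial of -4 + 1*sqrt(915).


The element -4 + 1*sqrt(915) has minimal polynomial:
x^2 + 8*x - 899
Discriminant = (8)^2 - 4*(-899)
= 64 + 3596
= 3660

3660


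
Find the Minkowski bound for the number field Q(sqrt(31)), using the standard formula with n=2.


d = 31, d mod 4 = 3, so disc(K) = 4d = 124; |disc(K)| = 124
Real quadratic field, so n = 2, s = r2 = 0, r1 = 2
M = (n!/n^n) * (4/pi)^s * sqrt(|disc(K)|) = (2!/2^2) * (4/pi)^0 * sqrt(124)
= 0.5 * 1.000000 * 11.135529
= 5.5678

5.5678


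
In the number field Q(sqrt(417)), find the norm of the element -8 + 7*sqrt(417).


N(a + b*sqrt(d)) = a^2 - d*b^2
= (-8)^2 - (417)*(7)^2
= 64 - 20433
= -20369

-20369


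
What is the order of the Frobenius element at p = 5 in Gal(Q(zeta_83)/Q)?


The Frobenius at p in Gal(Q(zeta_n)/Q) = (Z/nZ)* is the class of p, so its order is ord_83(5), the smallest k >= 1 with 5^k = 1 mod 83.
n = 83 = 83, phi(83) = 82; the order divides phi(n).
Divisors of 82: 1, 2, 41, 82
Repeated squaring mod 83: 5^1 = 5, 5^2 = 25, 5^4 = 44, 5^8 = 27, 5^16 = 65, 5^32 = 75, 5^64 = 64
Test divisors in increasing order:
  k=1: 5^1 = 5 mod 83
  k=2: 5^2 = 25 mod 83
  k=41: 5^41 = 75 * 27 * 5 = 82 mod 83
  k=82: 5^82 = 64 * 65 * 25 = 1 mod 83  <- first divisor giving 1
Order = 82

82


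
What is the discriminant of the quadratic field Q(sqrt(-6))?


For K = Q(sqrt(d)) with d squarefree: disc(K) = d if d = 1 mod 4, and disc(K) = 4d if d = 2 or 3 mod 4.
Here d = -6, and d mod 4 = 2.
d = 2 mod 4, not 1 (O_K = Z[sqrt(d)]), so disc(K) = 4d = 4 * (-6) = -24

-24
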